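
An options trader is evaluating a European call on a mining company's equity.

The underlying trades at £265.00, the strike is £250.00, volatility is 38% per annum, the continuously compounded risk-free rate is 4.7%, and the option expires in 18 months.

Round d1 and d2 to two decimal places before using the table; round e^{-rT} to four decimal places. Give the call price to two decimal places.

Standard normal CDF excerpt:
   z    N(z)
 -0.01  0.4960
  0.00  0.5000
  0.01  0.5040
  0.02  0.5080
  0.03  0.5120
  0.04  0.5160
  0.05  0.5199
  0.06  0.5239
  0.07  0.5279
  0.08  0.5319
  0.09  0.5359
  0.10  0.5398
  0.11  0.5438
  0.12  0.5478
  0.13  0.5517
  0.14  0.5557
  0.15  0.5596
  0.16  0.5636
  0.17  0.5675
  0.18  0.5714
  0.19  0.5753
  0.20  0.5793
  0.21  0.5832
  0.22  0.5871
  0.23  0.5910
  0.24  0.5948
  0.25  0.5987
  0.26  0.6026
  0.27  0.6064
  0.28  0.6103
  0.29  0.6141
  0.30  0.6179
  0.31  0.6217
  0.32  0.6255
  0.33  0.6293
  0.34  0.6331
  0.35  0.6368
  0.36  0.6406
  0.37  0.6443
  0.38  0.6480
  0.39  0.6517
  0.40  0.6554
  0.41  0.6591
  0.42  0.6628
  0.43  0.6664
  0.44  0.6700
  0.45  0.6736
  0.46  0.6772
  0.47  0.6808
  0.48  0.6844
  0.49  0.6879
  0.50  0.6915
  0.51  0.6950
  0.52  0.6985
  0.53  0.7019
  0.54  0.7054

T = 1.5;  σ√T = 0.4654
d₁ = [ln(265/250) + (0.047 + 0.38²/2)·1.5] / 0.4654 = [0.0583 + 0.1788] / 0.4654 = 0.5094 → 0.51
d₂ = d₁ − σ√T = 0.5094 − 0.4654 = 0.0440 → 0.04
e^(−rT) = e^(−0.047·1.5) = 0.9319
N(d₁) = N(0.51) = 0.6950;  N(d₂) = N(0.04) = 0.5160
C = 265·0.6950 − 250·0.9319·0.5160 = 184.1750 − 120.2151 = 63.9599

£63.96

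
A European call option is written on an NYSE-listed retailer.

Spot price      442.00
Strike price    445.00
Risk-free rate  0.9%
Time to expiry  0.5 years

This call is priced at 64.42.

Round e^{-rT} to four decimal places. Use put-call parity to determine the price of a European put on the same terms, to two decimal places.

65.42

exp(−rT) = exp(−0.009·0.5) = 0.9955
Put-call parity: C − P = S − K·e^(−rT) = 442 − 445·0.9955 = 442 − 442.9975 = -0.9975
P = C − (C − P) = 64.42 − (-0.9975) = 65.4175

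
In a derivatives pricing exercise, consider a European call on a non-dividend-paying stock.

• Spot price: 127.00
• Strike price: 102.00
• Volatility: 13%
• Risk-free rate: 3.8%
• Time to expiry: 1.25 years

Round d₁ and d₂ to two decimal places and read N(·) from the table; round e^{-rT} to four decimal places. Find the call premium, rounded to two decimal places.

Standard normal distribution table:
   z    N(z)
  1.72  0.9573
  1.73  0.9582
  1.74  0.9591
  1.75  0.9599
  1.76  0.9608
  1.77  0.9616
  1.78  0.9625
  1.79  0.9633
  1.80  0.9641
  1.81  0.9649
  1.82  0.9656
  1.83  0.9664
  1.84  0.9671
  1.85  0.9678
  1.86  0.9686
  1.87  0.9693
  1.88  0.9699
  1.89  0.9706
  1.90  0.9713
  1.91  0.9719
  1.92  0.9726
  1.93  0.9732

σ√T = 0.13·√1.25 = 0.1453
d₁ = [ln(127/102) + (0.038 + 0.13²/2)·1.25] / 0.1453 = [0.2192 + 0.0581] / 0.1453 = 1.9077 ≈ 1.91
d₂ = d₁ − σ√T = 1.9077 − 0.1453 = 1.7624 ≈ 1.76
exp(−rT) = exp(−0.038·1.25) = 0.9536
N(d₁) = N(1.91) = 0.9719;  N(d₂) = N(1.76) = 0.9608
C = 127·0.9719 − 102·0.9536·0.9608 = 123.4313 − 93.4543 = 29.9770

29.98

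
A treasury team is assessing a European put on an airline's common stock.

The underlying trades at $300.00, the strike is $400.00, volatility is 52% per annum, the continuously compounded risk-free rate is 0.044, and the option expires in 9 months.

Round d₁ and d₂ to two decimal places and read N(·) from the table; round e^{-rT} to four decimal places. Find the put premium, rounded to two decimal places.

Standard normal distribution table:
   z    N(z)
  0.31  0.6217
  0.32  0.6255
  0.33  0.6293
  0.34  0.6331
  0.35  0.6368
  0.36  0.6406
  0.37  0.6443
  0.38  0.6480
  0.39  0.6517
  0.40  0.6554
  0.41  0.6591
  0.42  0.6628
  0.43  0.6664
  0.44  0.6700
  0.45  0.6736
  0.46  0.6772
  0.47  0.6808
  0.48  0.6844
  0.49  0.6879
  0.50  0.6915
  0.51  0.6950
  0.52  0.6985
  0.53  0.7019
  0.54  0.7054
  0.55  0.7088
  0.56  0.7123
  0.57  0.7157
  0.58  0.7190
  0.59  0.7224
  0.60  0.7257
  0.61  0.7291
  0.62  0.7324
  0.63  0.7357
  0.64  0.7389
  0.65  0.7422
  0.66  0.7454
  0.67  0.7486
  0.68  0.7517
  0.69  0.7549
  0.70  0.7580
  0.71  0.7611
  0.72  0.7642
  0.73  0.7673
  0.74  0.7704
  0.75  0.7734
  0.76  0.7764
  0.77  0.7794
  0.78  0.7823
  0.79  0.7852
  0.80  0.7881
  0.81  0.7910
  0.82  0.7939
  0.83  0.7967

σ√T = 0.52·√0.75 = 0.4503
d₁ = [ln(300/400) + (0.044 + 0.52²/2)·0.75] / 0.4503 = [-0.2877 + 0.1344] / 0.4503 = -0.3404 which rounds to -0.34
d₂ = d₁ − σ√T = -0.3404 − 0.4503 = -0.7907 which rounds to -0.79
e^(−rT) = e^(−0.044·0.75) = 0.9675
P = 400·0.9675·N(0.79) − 300·N(0.34) = 400·0.9675·0.7852 − 300·0.6331 = 303.8724 − 189.9300 = 113.9424

$113.94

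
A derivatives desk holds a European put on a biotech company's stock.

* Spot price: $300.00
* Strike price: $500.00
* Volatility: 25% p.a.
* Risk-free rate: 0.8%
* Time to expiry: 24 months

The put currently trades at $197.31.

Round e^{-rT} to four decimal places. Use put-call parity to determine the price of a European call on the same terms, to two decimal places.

$5.26

exp(−rT) = exp(−0.008·2) = 0.9841
Put-call parity: C − P = S − K·e^(−rT) = 300 − 500·0.9841 = 300 − 492.0500 = -192.0500
C = P + (C − P) = 197.31 + (-192.0500) = 5.2600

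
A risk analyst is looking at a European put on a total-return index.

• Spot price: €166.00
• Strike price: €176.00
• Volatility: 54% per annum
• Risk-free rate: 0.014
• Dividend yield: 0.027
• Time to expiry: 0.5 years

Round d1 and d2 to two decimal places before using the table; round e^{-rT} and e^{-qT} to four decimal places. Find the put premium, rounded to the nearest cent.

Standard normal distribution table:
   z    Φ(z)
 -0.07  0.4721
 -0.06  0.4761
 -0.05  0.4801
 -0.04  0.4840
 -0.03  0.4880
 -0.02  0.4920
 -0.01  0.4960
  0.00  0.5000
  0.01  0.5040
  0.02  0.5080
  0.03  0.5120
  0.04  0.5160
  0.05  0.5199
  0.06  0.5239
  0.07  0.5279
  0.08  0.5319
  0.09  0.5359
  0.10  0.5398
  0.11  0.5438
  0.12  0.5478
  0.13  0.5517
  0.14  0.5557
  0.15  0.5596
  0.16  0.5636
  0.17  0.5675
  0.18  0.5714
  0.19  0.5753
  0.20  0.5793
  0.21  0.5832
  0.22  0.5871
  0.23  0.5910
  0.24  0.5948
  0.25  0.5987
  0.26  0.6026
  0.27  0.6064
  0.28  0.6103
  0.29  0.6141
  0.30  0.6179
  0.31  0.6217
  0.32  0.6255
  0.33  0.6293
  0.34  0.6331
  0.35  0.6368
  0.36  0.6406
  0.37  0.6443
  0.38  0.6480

σ√T = 0.54 × 0.7071 = 0.3818
d₁ = [ln(166/176) + (0.014 − 0.027 + ½·0.54²)·0.5] / (σ√T) = (-0.0585 + 0.0664) / 0.3818 = 0.0207 which rounds to 0.02
d₂ = 0.0207 − 0.3818 = -0.3611 which rounds to -0.36
exp(−qT) = exp(−0.027·0.5) = 0.9866;  exp(−rT) = exp(−0.014·0.5) = 0.9930
N(−d₂) = N(0.36) = 0.6406;  N(−d₁) = N(-0.02) = 0.4920
P = 176·0.9930·0.6406 − 166·0.9866·0.4920 = 111.9564 − 80.5776 = 31.3788

€31.38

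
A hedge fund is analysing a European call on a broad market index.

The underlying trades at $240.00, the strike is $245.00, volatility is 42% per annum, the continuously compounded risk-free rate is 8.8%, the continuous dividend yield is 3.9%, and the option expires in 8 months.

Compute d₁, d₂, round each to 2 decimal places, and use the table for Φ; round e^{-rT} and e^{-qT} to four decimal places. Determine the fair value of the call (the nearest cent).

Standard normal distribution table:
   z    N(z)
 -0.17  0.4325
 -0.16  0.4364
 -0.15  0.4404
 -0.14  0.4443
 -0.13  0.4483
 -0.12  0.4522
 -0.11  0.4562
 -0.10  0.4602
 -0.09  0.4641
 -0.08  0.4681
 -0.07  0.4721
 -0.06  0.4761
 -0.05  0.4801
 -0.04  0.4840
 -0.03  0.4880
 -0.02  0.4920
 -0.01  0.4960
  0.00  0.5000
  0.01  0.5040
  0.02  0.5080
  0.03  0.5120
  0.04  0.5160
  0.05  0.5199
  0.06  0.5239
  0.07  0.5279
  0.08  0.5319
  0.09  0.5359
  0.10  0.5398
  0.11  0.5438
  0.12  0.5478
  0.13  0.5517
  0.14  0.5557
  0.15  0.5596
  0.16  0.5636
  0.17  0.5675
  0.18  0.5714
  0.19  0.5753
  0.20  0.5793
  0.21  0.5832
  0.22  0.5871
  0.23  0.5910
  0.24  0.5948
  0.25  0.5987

T = 0.6667;  σ√T = 0.3429
ln(S/K) + (r − q + σ²/2)T = ln(240/245) + (0.088 − 0.039 + 0.42²/2)·0.6667 = -0.0206 + 0.0915 = 0.0708
d₁ = 0.0708 / 0.3429 = 0.2066 → 0.21
d₂ = d₁ − σ√T = 0.2066 − 0.3429 = -0.1363 → -0.14
e^(−qT) = e^(−0.039·0.6667) = 0.9743;  e^(−rT) = e^(−0.088·0.6667) = 0.9430
C = 240·0.9743·N(0.21) − 245·0.9430·N(-0.14) = 240·0.9743·0.5832 − 245·0.9430·0.4443 = 136.3708 − 102.6489 = 33.7220

$33.72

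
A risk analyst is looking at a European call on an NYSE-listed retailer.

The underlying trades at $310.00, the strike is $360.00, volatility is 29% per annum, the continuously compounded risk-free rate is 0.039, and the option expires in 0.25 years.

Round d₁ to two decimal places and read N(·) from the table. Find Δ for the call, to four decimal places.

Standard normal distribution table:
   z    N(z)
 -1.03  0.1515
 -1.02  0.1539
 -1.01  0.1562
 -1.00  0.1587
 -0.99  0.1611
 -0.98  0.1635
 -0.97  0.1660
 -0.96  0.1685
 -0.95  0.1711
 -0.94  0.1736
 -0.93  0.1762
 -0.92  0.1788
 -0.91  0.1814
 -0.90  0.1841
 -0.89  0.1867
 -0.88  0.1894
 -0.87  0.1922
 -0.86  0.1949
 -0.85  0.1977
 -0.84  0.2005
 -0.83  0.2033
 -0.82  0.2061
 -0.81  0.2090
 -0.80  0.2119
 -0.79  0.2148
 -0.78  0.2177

σ√T = 0.29·√0.25 = 0.1450
d₁ = [ln(310/360) + (0.039 + 0.29²/2)·0.25] / 0.1450 = [-0.1495 + 0.0203] / 0.1450 = -0.8915 ≈ -0.89
N(d₁) = N(-0.89) = 0.1867
Δ_call = N(d₁) = 0.1867

0.1867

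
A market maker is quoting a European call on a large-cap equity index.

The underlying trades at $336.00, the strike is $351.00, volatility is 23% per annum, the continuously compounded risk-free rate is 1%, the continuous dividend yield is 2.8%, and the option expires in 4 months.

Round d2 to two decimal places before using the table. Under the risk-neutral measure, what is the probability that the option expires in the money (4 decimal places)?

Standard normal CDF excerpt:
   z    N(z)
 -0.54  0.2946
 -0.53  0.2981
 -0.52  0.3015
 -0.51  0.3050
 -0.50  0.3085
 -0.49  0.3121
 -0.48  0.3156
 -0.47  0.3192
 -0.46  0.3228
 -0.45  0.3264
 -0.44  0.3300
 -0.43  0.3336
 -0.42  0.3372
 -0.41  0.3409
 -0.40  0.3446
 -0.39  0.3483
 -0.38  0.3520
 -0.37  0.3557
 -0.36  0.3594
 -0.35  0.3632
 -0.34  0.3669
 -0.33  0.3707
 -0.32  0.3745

0.3300

σ√T = 0.23·√0.3333 = 0.1328
ln(S/K) + (r − q + σ²/2)T = ln(336/351) + (0.01 − 0.028 + 0.23²/2)·0.3333 = -0.0437 + 0.0028 = -0.0409
d₁ = -0.0409 / 0.1328 = -0.3077 which rounds to -0.31
d₂ = d₁ − σ√T = -0.3077 − 0.1328 = -0.4405 which rounds to -0.44
Pr(exercise) under Q = N(d₂) = 0.3300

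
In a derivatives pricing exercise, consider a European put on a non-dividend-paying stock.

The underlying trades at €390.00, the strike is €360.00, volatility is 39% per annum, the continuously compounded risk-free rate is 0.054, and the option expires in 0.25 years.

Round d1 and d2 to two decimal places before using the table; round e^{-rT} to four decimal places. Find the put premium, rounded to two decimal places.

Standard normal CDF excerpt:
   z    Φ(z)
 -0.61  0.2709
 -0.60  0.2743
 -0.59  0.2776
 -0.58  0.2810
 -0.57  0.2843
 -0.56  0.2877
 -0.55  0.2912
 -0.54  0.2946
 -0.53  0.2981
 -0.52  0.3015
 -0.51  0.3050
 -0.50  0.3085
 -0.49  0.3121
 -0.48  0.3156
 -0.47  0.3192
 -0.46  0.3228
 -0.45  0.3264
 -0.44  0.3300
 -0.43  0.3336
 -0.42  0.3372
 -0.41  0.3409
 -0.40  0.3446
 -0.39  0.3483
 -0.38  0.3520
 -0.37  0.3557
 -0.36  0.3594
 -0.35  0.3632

€15.43

σ√T = 0.39 × 0.5000 = 0.1950
d₁ = [ln(390/360) + (0.054 + 0.39²/2)·0.25] / 0.1950 = [0.0800 + 0.0325] / 0.1950 = 0.5772 which rounds to 0.58
d₂ = d₁ − σ√T = 0.5772 − 0.1950 = 0.3822 which rounds to 0.38
exp(−rT) = exp(−0.054·0.25) = 0.9866
P = 360·0.9866·N(-0.38) − 390·N(-0.58) = 360·0.9866·0.3520 − 390·0.2810 = 125.0220 − 109.5900 = 15.4320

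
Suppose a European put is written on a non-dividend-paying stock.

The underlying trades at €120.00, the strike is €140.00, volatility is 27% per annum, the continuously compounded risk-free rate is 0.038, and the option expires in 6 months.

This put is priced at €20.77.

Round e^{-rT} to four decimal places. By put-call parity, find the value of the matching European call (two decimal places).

€3.40

e^(−rT) = e^(−0.038·0.5) = 0.9812
Put-call parity: C − P = S − K·e^(−rT) = 120 − 140·0.9812 = 120 − 137.3680 = -17.3680
C = P + (C − P) = 20.77 + (-17.3680) = 3.4020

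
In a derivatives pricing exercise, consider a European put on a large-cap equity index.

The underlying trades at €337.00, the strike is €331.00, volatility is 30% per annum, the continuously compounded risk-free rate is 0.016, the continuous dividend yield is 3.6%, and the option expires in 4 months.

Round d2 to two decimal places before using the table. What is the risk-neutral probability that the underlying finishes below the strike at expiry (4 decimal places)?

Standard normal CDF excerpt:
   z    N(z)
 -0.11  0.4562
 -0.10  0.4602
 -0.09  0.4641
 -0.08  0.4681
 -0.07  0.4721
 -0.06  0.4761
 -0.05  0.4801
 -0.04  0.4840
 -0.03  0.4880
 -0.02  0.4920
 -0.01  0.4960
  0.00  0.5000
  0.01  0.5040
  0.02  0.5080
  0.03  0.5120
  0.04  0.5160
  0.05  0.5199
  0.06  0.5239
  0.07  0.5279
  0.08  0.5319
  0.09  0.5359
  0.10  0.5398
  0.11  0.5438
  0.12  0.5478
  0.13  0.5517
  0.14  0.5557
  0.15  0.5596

σ√T = 0.3 × 0.5774 = 0.1732
d₁ = [ln(337/331) + (0.016 − 0.036 + 0.3²/2)·0.3333] / 0.1732 = [0.0180 + 0.0083] / 0.1732 = 0.1518 which rounds to 0.15
d₂ = d₁ − σ√T = 0.1518 − 0.1732 = -0.0214 which rounds to -0.02
Pr(exercise) under Q = N(−d₂) = N(0.02) = 0.5080

0.5080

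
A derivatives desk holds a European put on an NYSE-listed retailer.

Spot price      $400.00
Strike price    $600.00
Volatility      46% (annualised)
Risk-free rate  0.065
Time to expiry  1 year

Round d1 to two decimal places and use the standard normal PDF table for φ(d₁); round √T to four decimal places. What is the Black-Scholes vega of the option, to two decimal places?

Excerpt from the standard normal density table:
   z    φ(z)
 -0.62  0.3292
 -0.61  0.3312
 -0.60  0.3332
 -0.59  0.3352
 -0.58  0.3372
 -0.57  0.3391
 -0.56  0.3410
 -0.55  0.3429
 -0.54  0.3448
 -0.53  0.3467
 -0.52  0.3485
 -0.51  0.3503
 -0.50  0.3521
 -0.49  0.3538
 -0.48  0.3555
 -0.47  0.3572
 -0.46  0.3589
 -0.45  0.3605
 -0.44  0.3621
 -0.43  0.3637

140.12

σ√T = 0.46·√1 = 0.4600
d₁ = [ln(400/600) + (0.065 + 0.46²/2)·1] / 0.4600 = [-0.4055 + 0.1708] / 0.4600 = -0.5101 ⇒ -0.51
√T = √1 = 1.0000
φ(d₁) = φ(-0.51) = 0.3503
vega = S·φ(d₁)·√T = 400·0.3503·1.0000 = 140.1200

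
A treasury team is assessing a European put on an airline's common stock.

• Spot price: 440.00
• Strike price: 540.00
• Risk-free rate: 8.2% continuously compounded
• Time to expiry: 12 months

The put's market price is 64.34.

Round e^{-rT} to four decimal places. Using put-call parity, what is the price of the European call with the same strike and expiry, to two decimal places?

6.84

e^(−rT) = e^(−0.082·1) = 0.9213
Put-call parity: C − P = S − K·e^(−rT) = 440 − 540·0.9213 = 440 − 497.5020 = -57.5020
C = P + (C − P) = 64.34 + (-57.5020) = 6.8380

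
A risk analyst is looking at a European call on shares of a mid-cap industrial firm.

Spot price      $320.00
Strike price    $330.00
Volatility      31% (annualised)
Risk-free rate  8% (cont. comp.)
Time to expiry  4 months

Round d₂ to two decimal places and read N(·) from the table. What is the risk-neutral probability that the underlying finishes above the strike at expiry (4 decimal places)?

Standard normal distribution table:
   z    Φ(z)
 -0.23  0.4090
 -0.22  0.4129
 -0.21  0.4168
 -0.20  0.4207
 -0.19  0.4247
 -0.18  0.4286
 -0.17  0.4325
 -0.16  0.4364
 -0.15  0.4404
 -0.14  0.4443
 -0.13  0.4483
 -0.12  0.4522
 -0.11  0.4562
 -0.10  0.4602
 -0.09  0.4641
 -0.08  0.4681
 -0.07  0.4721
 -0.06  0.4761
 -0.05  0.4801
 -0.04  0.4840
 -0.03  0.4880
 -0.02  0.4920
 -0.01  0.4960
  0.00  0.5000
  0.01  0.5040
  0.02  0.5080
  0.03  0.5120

σ√T = 0.31 × 0.5774 = 0.1790
ln(S/K) + (r + σ²/2)T = ln(320/330) + (0.08 + 0.31²/2)·0.3333 = -0.0308 + 0.0427 = 0.0119
d₁ = 0.0119 / 0.1790 = 0.0666 ⇒ 0.07
d₂ = d₁ − σ√T = 0.0666 − 0.1790 = -0.1124 ⇒ -0.11
Pr(exercise) under Q = N(d₂) = 0.4562

0.4562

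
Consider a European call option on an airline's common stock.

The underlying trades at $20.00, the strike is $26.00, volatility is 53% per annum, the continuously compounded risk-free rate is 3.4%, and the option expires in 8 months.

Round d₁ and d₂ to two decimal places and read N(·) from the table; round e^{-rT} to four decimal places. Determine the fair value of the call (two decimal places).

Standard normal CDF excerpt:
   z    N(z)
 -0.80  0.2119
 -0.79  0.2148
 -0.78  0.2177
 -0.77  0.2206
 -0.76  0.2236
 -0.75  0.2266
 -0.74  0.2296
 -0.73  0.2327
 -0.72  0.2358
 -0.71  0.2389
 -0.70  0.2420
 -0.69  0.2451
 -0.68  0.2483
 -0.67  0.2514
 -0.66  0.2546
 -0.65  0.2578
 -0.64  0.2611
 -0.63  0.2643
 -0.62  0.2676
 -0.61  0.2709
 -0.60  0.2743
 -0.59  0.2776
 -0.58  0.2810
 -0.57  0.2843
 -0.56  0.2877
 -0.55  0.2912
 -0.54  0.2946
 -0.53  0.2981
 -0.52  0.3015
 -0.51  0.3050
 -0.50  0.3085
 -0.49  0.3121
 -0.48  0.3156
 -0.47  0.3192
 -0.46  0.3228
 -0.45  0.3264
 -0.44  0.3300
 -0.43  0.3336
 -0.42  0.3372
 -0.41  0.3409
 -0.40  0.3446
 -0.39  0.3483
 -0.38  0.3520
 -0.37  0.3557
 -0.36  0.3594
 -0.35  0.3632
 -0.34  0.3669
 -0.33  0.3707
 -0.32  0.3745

$1.73

T = 0.6667;  σ√T = 0.4327
d₁ = [ln(20/26) + (0.034 + 0.53²/2)·0.6667] / 0.4327 = [-0.2624 + 0.1163] / 0.4327 = -0.3375 → -0.34
d₂ = d₁ − σ√T = -0.3375 − 0.4327 = -0.7703 → -0.77
e^(−rT) = e^(−0.034·0.6667) = 0.9776
C = 20·N(-0.34) − 26·0.9776·N(-0.77) = 20·0.3669 − 26·0.9776·0.2206 = 7.3380 − 5.6071 = 1.7309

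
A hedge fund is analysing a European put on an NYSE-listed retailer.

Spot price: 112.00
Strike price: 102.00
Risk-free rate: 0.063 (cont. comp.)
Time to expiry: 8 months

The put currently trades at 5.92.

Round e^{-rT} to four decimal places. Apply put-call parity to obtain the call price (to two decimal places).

e^(−rT) = e^(−0.063·0.6667) = 0.9589
Put-call parity: C − P = S − K·e^(−rT) = 112 − 102·0.9589 = 112 − 97.8078 = 14.1922
C = P + (C − P) = 5.92 + (14.1922) = 20.1122

20.11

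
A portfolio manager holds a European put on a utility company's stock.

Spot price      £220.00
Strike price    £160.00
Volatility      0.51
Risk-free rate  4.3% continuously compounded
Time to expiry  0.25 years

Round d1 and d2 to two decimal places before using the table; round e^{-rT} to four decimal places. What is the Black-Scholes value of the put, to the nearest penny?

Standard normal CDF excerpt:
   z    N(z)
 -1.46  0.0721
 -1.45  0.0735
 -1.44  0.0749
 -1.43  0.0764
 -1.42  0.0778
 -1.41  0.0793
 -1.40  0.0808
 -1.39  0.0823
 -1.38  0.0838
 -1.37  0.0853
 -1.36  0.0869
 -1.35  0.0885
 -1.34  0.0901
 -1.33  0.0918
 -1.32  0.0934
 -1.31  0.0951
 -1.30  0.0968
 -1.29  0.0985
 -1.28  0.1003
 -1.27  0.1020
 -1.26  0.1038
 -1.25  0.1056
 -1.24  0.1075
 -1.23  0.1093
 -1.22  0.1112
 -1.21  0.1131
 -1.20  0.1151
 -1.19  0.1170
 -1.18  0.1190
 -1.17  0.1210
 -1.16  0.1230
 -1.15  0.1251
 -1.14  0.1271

£2.35

σ√T = 0.51 × 0.5000 = 0.2550
ln(S/K) + (r + σ²/2)T = ln(220/160) + (0.043 + 0.51²/2)·0.25 = 0.3185 + 0.0433 = 0.3617
d₁ = 0.3617 / 0.2550 = 1.4185 ⇒ 1.42
d₂ = d₁ − σ√T = 1.4185 − 0.2550 = 1.1635 ⇒ 1.16
e^(−rT) = e^(−0.043·0.25) = 0.9893
N(−d₂) = N(-1.16) = 0.1230;  N(−d₁) = N(-1.42) = 0.0778
P = 160·0.9893·0.1230 − 220·0.0778 = 19.4694 − 17.1160 = 2.3534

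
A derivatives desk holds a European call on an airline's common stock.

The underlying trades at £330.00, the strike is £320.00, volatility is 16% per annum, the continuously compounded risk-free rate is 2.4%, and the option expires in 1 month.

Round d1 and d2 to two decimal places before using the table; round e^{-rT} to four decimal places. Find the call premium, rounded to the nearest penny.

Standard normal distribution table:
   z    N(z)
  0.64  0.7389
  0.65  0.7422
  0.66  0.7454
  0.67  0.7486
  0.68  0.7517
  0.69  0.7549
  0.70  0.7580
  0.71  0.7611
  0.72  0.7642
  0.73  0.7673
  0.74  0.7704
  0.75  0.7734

T = 0.08333;  σ√T = 0.0462
ln(S/K) + (r + σ²/2)T = ln(330/320) + (0.024 + 0.16²/2)·0.08333 = 0.0308 + 0.0031 = 0.0338
d₁ = 0.0338 / 0.0462 = 0.7326 → 0.73
d₂ = d₁ − σ√T = 0.7326 − 0.0462 = 0.6864 → 0.69
e^(−rT) = e^(−0.024·0.08333) = 0.9980
C = 330·N(0.73) − 320·0.9980·N(0.69) = 330·0.7673 − 320·0.9980·0.7549 = 253.2090 − 241.0849 = 12.1241

£12.12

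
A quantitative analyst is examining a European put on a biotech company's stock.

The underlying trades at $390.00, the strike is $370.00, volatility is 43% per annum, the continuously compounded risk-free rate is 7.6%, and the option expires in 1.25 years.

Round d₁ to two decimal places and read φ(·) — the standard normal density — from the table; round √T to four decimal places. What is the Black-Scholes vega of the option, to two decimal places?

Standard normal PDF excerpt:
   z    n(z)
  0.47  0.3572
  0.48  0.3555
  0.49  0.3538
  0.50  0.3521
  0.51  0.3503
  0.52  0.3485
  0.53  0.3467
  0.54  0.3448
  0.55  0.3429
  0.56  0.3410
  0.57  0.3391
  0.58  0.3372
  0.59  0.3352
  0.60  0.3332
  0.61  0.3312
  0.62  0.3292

T = 1.25;  σ√T = 0.4808
d₁ = [ln(390/370) + (0.076 + ½·0.43²)·1.25] / (σ√T) = (0.0526 + 0.2106) / 0.4808 = 0.5475 ≈ 0.55
√T = √1.25 = 1.1180
φ(d₁) = φ(0.55) = 0.3429
vega = S·φ(d₁)·√T = 390·0.3429·1.1180 = 149.5113

149.51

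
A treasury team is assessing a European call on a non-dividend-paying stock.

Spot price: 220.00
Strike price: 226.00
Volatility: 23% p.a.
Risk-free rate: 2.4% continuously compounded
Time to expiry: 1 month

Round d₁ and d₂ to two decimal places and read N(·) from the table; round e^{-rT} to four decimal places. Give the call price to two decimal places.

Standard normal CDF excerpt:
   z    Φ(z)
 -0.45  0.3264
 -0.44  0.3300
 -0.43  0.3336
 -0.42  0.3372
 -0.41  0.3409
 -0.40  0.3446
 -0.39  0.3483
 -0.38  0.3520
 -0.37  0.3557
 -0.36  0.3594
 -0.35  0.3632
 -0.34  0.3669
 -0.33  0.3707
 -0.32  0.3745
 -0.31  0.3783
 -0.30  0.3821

3.83

σ√T = 0.23 × 0.2887 = 0.0664
d₁ = [ln(220/226) + (0.024 + 0.23²/2)·0.08333] / 0.0664 = [-0.0269 + 0.0042] / 0.0664 = -0.3419 which rounds to -0.34
d₂ = d₁ − σ√T = -0.3419 − 0.0664 = -0.4083 which rounds to -0.41
exp(−rT) = exp(−0.024·0.08333) = 0.9980
C = 220·N(-0.34) − 226·0.9980·N(-0.41) = 220·0.3669 − 226·0.9980·0.3409 = 80.7180 − 76.8893 = 3.8287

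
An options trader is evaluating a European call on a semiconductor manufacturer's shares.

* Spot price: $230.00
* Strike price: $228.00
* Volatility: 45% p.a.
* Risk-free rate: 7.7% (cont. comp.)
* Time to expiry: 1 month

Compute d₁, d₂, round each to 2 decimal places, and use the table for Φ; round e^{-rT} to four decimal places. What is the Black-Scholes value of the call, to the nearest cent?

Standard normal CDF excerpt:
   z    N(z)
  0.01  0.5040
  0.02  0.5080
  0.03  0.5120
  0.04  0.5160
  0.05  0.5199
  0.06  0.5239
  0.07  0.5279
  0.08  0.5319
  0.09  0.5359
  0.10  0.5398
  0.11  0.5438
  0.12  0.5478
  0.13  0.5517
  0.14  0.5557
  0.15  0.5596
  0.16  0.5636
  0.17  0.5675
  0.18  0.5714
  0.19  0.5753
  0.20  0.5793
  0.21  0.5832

σ√T = 0.45 × 0.2887 = 0.1299
d₁ = [ln(230/228) + (0.077 + 0.45²/2)·0.08333] / 0.1299 = [0.0087 + 0.0149] / 0.1299 = 0.1816 ≈ 0.18
d₂ = d₁ − σ√T = 0.1816 − 0.1299 = 0.0517 ≈ 0.05
exp(−rT) = exp(−0.077·0.08333) = 0.9936
C = 230·N(0.18) − 228·0.9936·N(0.05) = 230·0.5714 − 228·0.9936·0.5199 = 131.4220 − 117.7786 = 13.6434

$13.64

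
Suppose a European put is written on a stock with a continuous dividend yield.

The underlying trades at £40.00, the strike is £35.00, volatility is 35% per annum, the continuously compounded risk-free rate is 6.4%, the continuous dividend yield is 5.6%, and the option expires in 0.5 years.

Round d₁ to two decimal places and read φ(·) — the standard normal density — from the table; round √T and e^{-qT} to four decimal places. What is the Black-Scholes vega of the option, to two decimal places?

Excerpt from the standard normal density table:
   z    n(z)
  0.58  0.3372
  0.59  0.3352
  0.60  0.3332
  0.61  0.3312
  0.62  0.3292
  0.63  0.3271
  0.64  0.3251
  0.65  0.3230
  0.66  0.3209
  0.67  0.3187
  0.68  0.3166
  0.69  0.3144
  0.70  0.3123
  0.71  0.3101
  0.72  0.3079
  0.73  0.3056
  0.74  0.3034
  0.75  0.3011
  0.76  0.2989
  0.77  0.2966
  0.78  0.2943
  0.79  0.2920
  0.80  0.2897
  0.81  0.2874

σ√T = 0.35 × 0.7071 = 0.2475
d₁ = [ln(40/35) + (0.064 − 0.056 + ½·0.35²)·0.5] / (σ√T) = (0.1335 + 0.0346) / 0.2475 = 0.6795 which rounds to 0.68
√T = √0.5 = 0.7071
φ(d₁) = φ(0.68) = 0.3166
exp(−qT) = exp(−0.056·0.5) = 0.9724
vega = S·exp(−qT)·φ(d₁)·√T = 40·0.9724·0.3166·0.7071 = 8.7076
(Call and put vega coincide under Black-Scholes.)

8.71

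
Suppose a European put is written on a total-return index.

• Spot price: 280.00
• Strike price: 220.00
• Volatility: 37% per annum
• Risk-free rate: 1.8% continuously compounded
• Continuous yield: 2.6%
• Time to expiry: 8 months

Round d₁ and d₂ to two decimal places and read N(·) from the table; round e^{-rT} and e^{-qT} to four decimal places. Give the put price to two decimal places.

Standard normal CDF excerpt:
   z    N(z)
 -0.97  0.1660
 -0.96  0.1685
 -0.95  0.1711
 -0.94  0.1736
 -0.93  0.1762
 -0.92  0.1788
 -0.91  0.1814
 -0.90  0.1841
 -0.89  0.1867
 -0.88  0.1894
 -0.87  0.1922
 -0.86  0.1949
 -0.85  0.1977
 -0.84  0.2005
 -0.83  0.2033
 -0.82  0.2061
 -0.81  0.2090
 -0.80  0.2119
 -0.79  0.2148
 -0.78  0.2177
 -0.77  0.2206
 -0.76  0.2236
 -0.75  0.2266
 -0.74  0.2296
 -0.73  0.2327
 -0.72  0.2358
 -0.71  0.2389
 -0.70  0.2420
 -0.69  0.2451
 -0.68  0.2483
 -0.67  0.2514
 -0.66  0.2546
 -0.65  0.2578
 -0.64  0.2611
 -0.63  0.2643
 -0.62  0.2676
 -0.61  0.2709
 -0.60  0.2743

8.97

σ√T = 0.37 × 0.8165 = 0.3021
d₁ = [ln(280/220) + (0.018 − 0.026 + 0.37²/2)·0.6667] / 0.3021 = [0.2412 + 0.0403] / 0.3021 = 0.9317 ⇒ 0.93
d₂ = d₁ − σ√T = 0.9317 − 0.3021 = 0.6296 ⇒ 0.63
e^(−qT) = e^(−0.026·0.6667) = 0.9828;  e^(−rT) = e^(−0.018·0.6667) = 0.9881
P = 220·0.9881·N(-0.63) − 280·0.9828·N(-0.93) = 220·0.9881·0.2643 − 280·0.9828·0.1762 = 57.4541 − 48.4874 = 8.9666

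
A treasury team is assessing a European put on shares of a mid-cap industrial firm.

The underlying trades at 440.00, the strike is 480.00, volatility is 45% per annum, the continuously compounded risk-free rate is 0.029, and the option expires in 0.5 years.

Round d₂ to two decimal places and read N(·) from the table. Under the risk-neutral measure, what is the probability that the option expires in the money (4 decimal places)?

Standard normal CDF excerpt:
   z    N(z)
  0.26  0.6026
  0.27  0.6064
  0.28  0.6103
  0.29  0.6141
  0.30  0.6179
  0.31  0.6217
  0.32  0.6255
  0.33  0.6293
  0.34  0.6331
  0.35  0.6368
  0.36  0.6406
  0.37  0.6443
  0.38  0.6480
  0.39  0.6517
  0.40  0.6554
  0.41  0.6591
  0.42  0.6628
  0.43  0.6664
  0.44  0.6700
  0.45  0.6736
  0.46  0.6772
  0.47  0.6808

0.6517

σ√T = 0.45 × 0.7071 = 0.3182
d₁ = [ln(440/480) + (0.029 + 0.45²/2)·0.5] / 0.3182 = [-0.0870 + 0.0651] / 0.3182 = -0.0688 ⇒ -0.07
d₂ = d₁ − σ√T = -0.0688 − 0.3182 = -0.3870 ⇒ -0.39
Pr(exercise) under Q = N(−d₂) = N(0.39) = 0.6517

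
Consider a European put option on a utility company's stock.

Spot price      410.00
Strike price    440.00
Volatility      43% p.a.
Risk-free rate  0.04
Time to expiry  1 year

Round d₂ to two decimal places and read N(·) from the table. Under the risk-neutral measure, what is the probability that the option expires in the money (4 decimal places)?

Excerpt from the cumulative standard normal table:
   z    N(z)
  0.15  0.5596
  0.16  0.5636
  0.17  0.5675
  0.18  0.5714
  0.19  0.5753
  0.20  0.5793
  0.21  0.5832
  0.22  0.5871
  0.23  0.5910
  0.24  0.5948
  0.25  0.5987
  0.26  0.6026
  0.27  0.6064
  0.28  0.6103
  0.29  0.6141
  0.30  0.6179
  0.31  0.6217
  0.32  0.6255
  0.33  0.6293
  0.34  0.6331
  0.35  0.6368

σ√T = 0.43·√1 = 0.4300
d₁ = [ln(410/440) + (0.04 + ½·0.43²)·1] / (σ√T) = (-0.0706 + 0.1324) / 0.4300 = 0.1438 ⇒ 0.14
d₂ = 0.1438 − 0.4300 = -0.2862 ⇒ -0.29
Pr(exercise) under Q = N(−d₂) = N(0.29) = 0.6141

0.6141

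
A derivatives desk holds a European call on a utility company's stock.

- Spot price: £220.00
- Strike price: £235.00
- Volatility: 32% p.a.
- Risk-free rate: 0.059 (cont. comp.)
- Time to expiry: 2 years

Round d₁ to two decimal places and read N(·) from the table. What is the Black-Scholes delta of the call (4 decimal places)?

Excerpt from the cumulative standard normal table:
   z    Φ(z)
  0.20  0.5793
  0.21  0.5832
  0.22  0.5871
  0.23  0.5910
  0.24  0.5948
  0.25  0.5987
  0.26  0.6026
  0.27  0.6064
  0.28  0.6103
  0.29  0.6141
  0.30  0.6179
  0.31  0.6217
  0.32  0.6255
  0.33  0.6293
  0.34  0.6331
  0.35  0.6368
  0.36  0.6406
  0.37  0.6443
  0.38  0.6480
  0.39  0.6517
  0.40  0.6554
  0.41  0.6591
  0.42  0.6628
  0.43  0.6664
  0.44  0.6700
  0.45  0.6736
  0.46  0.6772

σ√T = 0.32·√2 = 0.4525
d₁ = [ln(220/235) + (0.059 + ½·0.32²)·2] / (σ√T) = (-0.0660 + 0.2204) / 0.4525 = 0.3413 ≈ 0.34
N(d₁) = N(0.34) = 0.6331
Δ_call = N(d₁) = 0.6331

0.6331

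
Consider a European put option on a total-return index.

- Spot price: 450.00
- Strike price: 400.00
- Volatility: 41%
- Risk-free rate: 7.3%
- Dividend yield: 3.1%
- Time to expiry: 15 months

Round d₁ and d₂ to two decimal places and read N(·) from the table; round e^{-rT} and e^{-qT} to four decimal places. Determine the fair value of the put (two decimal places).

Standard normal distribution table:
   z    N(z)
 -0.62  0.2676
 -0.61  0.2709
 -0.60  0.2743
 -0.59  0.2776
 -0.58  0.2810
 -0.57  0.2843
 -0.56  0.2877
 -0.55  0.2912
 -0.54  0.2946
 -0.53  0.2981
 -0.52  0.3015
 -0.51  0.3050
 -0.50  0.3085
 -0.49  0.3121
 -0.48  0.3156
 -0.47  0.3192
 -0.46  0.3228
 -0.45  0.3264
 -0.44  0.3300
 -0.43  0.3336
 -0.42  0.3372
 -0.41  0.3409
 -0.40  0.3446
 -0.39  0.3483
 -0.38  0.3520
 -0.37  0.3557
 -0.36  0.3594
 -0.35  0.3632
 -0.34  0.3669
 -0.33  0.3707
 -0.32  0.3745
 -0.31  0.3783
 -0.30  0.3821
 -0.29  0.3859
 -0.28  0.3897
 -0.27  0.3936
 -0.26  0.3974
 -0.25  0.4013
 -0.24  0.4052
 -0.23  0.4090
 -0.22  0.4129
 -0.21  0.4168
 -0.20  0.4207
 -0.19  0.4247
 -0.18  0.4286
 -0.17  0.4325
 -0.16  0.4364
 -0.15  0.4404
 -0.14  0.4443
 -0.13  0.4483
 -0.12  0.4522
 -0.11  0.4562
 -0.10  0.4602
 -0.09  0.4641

43.48

T = 1.25;  σ√T = 0.4584
d₁ = [ln(450/400) + (0.073 − 0.031 + ½·0.41²)·1.25] / (σ√T) = (0.1178 + 0.1576) / 0.4584 = 0.6007 → 0.60
d₂ = 0.6007 − 0.4584 = 0.1423 → 0.14
exp(−qT) = exp(−0.031·1.25) = 0.9620;  exp(−rT) = exp(−0.073·1.25) = 0.9128
N(−d₂) = N(-0.14) = 0.4443;  N(−d₁) = N(-0.60) = 0.2743
P = 400·0.9128·0.4443 − 450·0.9620·0.2743 = 162.2228 − 118.7445 = 43.4783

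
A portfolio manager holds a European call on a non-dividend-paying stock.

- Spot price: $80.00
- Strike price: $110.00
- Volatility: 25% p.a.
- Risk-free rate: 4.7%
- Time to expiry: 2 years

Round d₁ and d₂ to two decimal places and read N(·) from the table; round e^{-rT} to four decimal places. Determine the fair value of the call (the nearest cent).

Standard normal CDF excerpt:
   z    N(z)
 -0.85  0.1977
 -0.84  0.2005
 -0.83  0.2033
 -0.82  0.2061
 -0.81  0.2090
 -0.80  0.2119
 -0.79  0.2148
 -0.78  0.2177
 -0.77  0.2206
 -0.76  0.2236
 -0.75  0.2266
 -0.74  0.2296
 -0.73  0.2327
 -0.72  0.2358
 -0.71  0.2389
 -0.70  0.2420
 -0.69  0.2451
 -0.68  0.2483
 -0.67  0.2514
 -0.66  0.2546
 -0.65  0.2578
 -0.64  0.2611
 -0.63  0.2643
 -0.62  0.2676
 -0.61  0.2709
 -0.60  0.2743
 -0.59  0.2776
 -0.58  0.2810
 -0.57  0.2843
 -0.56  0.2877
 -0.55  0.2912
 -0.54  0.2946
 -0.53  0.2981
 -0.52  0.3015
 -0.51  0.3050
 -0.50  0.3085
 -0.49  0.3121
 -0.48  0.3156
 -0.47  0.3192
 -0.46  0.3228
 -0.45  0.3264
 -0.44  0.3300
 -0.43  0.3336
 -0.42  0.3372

$4.90

σ√T = 0.25 × 1.4142 = 0.3536
ln(S/K) + (r + σ²/2)T = ln(80/110) + (0.047 + 0.25²/2)·2 = -0.3185 + 0.1565 = -0.1620
d₁ = -0.1620 / 0.3536 = -0.4581 which rounds to -0.46
d₂ = d₁ − σ√T = -0.4581 − 0.3536 = -0.8116 which rounds to -0.81
exp(−rT) = exp(−0.047·2) = 0.9103
N(d₁) = N(-0.46) = 0.3228;  N(d₂) = N(-0.81) = 0.2090
C = 80·0.3228 − 110·0.9103·0.2090 = 25.8240 − 20.9278 = 4.8962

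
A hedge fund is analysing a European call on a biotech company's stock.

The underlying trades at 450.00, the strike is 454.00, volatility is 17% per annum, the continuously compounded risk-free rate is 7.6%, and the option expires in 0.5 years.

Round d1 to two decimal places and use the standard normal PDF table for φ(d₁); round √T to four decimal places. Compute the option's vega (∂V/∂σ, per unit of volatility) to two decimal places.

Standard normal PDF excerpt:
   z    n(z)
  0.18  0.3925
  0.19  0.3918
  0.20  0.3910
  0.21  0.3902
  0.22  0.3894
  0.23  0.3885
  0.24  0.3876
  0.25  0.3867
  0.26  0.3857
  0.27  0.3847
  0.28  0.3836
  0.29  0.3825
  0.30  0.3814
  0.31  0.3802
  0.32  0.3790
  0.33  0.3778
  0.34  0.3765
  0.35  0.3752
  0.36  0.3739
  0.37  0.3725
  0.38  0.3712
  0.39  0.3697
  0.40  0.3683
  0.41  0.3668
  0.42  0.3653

121.36

σ√T = 0.17·√0.5 = 0.1202
ln(S/K) + (r + σ²/2)T = ln(450/454) + (0.076 + 0.17²/2)·0.5 = -0.0088 + 0.0452 = 0.0364
d₁ = 0.0364 / 0.1202 = 0.3026 → 0.30
√T = √0.5 = 0.7071
φ(d₁) = φ(0.30) = 0.3814
vega = S·φ(d₁)·√T = 450·0.3814·0.7071 = 121.3596
(Call and put vega coincide under Black-Scholes.)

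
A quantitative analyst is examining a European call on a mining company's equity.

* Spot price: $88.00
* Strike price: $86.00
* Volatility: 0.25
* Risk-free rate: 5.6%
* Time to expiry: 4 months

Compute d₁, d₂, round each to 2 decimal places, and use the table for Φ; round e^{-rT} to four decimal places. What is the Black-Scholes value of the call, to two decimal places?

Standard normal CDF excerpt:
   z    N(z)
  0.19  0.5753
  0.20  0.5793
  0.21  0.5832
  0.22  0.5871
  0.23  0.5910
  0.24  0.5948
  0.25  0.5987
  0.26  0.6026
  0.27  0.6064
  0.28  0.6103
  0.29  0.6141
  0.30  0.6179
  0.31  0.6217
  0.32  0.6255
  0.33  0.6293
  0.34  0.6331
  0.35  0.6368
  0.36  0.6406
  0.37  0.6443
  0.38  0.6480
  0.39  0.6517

$6.82

σ√T = 0.25 × 0.5774 = 0.1443
d₁ = [ln(88/86) + (0.056 + 0.25²/2)·0.3333] / 0.1443 = [0.0230 + 0.0291] / 0.1443 = 0.3608 → 0.36
d₂ = d₁ − σ√T = 0.3608 − 0.1443 = 0.2164 → 0.22
e^(−rT) = e^(−0.056·0.3333) = 0.9815
N(d₁) = N(0.36) = 0.6406;  N(d₂) = N(0.22) = 0.5871
C = 88·0.6406 − 86·0.9815·0.5871 = 56.3728 − 49.5565 = 6.8163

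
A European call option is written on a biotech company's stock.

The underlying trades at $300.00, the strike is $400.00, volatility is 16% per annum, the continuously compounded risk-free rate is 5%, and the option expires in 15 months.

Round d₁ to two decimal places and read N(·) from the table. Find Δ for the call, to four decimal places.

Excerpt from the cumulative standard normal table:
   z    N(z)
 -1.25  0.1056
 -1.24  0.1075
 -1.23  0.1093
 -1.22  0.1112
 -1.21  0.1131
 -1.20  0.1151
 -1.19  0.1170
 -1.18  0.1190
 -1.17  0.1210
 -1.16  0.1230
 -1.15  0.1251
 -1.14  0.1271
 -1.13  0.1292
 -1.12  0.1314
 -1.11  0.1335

σ√T = 0.16·√1.25 = 0.1789
d₁ = [ln(300/400) + (0.05 + 0.16²/2)·1.25] / 0.1789 = [-0.2877 + 0.0785] / 0.1789 = -1.1694 → -1.17
N(d₁) = N(-1.17) = 0.1210
Δ_call = N(d₁) = 0.1210

0.1210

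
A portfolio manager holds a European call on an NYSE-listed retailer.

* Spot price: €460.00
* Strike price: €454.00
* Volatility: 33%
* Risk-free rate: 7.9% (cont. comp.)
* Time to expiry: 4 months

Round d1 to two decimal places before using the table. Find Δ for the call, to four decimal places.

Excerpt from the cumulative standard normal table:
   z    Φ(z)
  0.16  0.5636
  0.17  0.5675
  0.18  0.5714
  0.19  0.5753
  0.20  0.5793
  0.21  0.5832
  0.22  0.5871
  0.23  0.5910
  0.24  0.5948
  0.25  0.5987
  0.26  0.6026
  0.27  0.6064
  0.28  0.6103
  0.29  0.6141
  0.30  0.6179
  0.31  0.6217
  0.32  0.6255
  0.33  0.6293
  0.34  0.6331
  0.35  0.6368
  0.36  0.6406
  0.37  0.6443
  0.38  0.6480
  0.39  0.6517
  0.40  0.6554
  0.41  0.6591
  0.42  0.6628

σ√T = 0.33 × 0.5774 = 0.1905
d₁ = [ln(460/454) + (0.079 + ½·0.33²)·0.3333] / (σ√T) = (0.0131 + 0.0445) / 0.1905 = 0.3024 ⇒ 0.30
N(d₁) = N(0.30) = 0.6179
Δ_call = N(d₁) = 0.6179

0.6179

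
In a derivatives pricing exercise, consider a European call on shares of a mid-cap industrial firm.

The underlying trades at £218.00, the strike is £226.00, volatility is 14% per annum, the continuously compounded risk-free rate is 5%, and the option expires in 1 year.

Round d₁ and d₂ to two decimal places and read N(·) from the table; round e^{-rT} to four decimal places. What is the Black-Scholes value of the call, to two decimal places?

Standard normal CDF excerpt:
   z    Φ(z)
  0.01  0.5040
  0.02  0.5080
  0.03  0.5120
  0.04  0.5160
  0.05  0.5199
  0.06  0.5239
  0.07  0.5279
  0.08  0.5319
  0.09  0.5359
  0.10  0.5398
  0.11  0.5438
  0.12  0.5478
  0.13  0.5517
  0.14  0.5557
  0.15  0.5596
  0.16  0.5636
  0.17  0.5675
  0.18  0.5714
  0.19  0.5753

T = 1;  σ√T = 0.1400
d₁ = [ln(218/226) + (0.05 + 0.14²/2)·1] / 0.1400 = [-0.0360 + 0.0598] / 0.1400 = 0.1697 → 0.17
d₂ = d₁ − σ√T = 0.1697 − 0.1400 = 0.0297 → 0.03
e^(−rT) = e^(−0.05·1) = 0.9512
C = 218·N(0.17) − 226·0.9512·N(0.03) = 218·0.5675 − 226·0.9512·0.5120 = 123.7150 − 110.0653 = 13.6497

£13.65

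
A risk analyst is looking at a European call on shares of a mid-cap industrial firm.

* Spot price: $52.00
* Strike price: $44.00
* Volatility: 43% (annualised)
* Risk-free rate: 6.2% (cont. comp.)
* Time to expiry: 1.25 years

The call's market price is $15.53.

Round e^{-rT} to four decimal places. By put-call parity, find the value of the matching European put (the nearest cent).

$4.25

exp(−rT) = exp(−0.062·1.25) = 0.9254
Put-call parity: C − P = S − K·e^(−rT) = 52 − 44·0.9254 = 52 − 40.7176 = 11.2824
P = C − (C − P) = 15.53 − (11.2824) = 4.2476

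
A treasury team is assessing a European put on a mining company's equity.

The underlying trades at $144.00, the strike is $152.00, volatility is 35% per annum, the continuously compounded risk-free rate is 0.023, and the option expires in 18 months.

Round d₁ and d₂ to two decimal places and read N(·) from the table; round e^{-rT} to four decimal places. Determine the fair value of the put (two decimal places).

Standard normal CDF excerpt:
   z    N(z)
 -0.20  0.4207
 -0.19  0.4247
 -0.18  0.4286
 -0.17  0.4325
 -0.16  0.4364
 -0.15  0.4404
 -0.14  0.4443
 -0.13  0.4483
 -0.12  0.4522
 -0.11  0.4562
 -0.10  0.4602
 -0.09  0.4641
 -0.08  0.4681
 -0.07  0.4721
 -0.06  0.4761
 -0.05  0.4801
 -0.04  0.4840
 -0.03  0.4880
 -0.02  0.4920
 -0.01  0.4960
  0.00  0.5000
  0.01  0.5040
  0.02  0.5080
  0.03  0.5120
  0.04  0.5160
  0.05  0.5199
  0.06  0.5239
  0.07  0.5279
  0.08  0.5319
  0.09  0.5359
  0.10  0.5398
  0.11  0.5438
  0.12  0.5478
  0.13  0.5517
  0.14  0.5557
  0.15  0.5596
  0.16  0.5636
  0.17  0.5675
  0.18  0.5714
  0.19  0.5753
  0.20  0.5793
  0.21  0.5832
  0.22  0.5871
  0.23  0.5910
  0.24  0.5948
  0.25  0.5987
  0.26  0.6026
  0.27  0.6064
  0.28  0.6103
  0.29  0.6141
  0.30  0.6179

$26.21

σ√T = 0.35·√1.5 = 0.4287
d₁ = [ln(144/152) + (0.023 + ½·0.35²)·1.5] / (σ√T) = (-0.0541 + 0.1264) / 0.4287 = 0.1687 which rounds to 0.17
d₂ = 0.1687 − 0.4287 = -0.2600 which rounds to -0.26
exp(−rT) = exp(−0.023·1.5) = 0.9661
N(−d₂) = N(0.26) = 0.6026;  N(−d₁) = N(-0.17) = 0.4325
P = 152·0.9661·0.6026 − 144·0.4325 = 88.4901 − 62.2800 = 26.2101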